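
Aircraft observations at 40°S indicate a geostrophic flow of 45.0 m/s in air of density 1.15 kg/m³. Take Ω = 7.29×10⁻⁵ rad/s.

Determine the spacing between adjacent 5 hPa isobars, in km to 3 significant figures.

103 km

Coriolis parameter at 40°S:
f = 2Ω sin φ = 2 × 7.29×10⁻⁵ × sin 40° = 9.37×10⁻⁵ s⁻¹
Geostrophic balance rearranged: |∂P/∂n| = f ρ V_g
|∂P/∂n| = 9.37×10⁻⁵ × 1.15 × 45.0 = 4.85×10⁻³ Pa/m
Isobar spacing: Δn = ΔP/|∂P/∂n| = 500 Pa / 4.85×10⁻³ Pa/m = 103094 m ≈ 103 km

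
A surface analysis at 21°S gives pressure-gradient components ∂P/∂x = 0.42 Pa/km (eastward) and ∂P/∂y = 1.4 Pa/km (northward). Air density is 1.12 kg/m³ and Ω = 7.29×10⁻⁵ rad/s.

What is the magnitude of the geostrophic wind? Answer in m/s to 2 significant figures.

25 m/s

Coriolis parameter at 21°S:
f = 2Ω sin φ = 2 × 7.29×10⁻⁵ × sin 21° = 5.23×10⁻⁵ s⁻¹
In the Southern Hemisphere f is negative: f = −5.23×10⁻⁵ s⁻¹.
Component geostrophic relations (x east, y north):
u_g = −(1/(fρ)) ∂P/∂y,  v_g = (1/(fρ)) ∂P/∂x
u_g = −(1.4×10⁻³)/(−5.23×10⁻⁵ × 1.12) = 23.9 m/s;  v_g = (0.42×10⁻³)/(−5.23×10⁻⁵ × 1.12) = −7.18 m/s
|V_g| = √(u_g² + v_g²) = 25.0 m/s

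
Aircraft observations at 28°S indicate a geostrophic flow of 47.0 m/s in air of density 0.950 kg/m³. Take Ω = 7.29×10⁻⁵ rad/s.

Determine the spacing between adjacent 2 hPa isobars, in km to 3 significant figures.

Coriolis parameter at 28°S:
f = 2Ω sin φ = 2 × 7.29×10⁻⁵ × sin 28° = 6.84×10⁻⁵ s⁻¹
Geostrophic balance rearranged: |∂P/∂n| = f ρ V_g
|∂P/∂n| = 6.84×10⁻⁵ × 0.950 × 47.0 = 3.06×10⁻³ Pa/m
Isobar spacing: Δn = ΔP/|∂P/∂n| = 200 Pa / 3.06×10⁻³ Pa/m = 65440 m ≈ 65.4 km

65.4 km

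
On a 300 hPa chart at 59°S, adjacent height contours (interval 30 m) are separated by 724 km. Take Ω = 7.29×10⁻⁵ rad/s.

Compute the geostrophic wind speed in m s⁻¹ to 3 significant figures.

3.25 m s⁻¹

Coriolis parameter at 59°S:
f = 2Ω sin φ = 2 × 7.29×10⁻⁵ × sin 59° = 1.25×10⁻⁴ s⁻¹
Height gradient: |∂Z/∂n| = 30 m / 724000 m = 4.14×10⁻⁵
On a pressure surface, geostrophic balance gives V_g = (g/f)|∂Z/∂n|:
V_g = 9.81 × 4.14×10⁻⁵ / 1.25×10⁻⁴ = 3.25 m/s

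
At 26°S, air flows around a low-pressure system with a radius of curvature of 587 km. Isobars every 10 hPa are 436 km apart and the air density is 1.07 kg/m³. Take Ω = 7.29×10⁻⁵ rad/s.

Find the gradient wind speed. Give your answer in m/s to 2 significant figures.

21 m/s

Coriolis parameter at 26°S:
f = 2Ω sin φ = 2 × 7.29×10⁻⁵ × sin 26° = 6.39×10⁻⁵ s⁻¹
Pressure gradient: |∂P/∂n| = 1000 Pa / 436000 m = 2.29×10⁻³ Pa/m
Geostrophic speed: V_g = |∂P/∂n|/(fρ) = 2.29×10⁻³/(6.39×10⁻⁵ × 1.07) = 33.5 m/s
Around a low, centrifugal force acts outward with Coriolis, so pressure-gradient force balances both:
(1/ρ)|∂P/∂n| = fV + V²/R  →  V² + fR·V − fR·V_g = 0
With fR = 6.39×10⁻⁵ × 587×10³ m = 37.5 m/s:
V = [−fR + √((fR)² + 4 fR V_g)]/2 = [−37.5 + √(37.5² + 4×37.5×33.5)]/2 = 21.4 m/s
Subgeostrophic (V < V_g = 33.5 m/s), as expected around a low.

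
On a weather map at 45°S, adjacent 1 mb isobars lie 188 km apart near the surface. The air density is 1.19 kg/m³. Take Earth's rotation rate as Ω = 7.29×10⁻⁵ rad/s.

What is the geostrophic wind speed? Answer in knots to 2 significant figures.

8.4 knots

Coriolis parameter at 45°S:
f = 2Ω sin φ = 2 × 7.29×10⁻⁵ × sin 45° = 1.03×10⁻⁴ s⁻¹
Pressure gradient: |∂P/∂n| = 100 Pa / 188000 m = 5.32×10⁻⁴ Pa/m
Geostrophic balance (pressure-gradient force = Coriolis force):
V_g = (1/(fρ)) |∂P/∂n| = 5.32×10⁻⁴ / (1.03×10⁻⁴ × 1.19) = 4.34 m/s
Converting: 4.34 m/s × 1.944 = 8.4 knots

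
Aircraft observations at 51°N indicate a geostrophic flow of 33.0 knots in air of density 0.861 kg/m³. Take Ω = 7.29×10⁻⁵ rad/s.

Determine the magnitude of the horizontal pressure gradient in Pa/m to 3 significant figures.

1.66×10⁻³ Pa/m

Coriolis parameter at 51°N:
f = 2Ω sin φ = 2 × 7.29×10⁻⁵ × sin 51° = 1.13×10⁻⁴ s⁻¹
Wind speed in SI: 33.0 knots = 17.0 m/s
Geostrophic balance rearranged: |∂P/∂n| = f ρ V_g
|∂P/∂n| = 1.13×10⁻⁴ × 0.861 × 17.0 = 1.66×10⁻³ Pa/m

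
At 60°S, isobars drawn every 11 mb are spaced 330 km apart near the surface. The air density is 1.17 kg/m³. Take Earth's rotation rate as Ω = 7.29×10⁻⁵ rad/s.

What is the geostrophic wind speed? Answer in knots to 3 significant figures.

Coriolis parameter at 60°S:
f = 2Ω sin φ = 2 × 7.29×10⁻⁵ × sin 60° = 1.26×10⁻⁴ s⁻¹
Pressure gradient: |∂P/∂n| = 1100 Pa / 330000 m = 3.33×10⁻³ Pa/m
Geostrophic balance (pressure-gradient force = Coriolis force):
V_g = (1/(fρ)) |∂P/∂n| = 3.33×10⁻³ / (1.26×10⁻⁴ × 1.17) = 22.6 m/s
Converting: 22.6 m/s × 1.944 = 43.9 knots

43.9 knots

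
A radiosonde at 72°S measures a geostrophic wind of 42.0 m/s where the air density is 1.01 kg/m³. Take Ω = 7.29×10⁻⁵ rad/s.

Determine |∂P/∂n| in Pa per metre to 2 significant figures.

Coriolis parameter at 72°S:
f = 2Ω sin φ = 2 × 7.29×10⁻⁵ × sin 72° = 1.39×10⁻⁴ s⁻¹
Geostrophic balance rearranged: |∂P/∂n| = f ρ V_g
|∂P/∂n| = 1.39×10⁻⁴ × 1.01 × 42.0 = 5.88×10⁻³ Pa/m

5.9×10⁻³ Pa/m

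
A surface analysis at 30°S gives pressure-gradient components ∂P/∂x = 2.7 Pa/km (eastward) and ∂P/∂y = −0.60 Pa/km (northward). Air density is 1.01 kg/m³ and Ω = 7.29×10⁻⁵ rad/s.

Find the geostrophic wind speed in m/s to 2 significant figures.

38 m/s

Coriolis parameter at 30°S:
f = 2Ω sin φ = 2 × 7.29×10⁻⁵ × sin 30° = 7.29×10⁻⁵ s⁻¹
In the Southern Hemisphere f is negative: f = −7.29×10⁻⁵ s⁻¹.
Component geostrophic relations (x east, y north):
u_g = −(1/(fρ)) ∂P/∂y,  v_g = (1/(fρ)) ∂P/∂x
u_g = −(−0.60×10⁻³)/(−7.29×10⁻⁵ × 1.01) = −8.15 m/s;  v_g = (2.7×10⁻³)/(−7.29×10⁻⁵ × 1.01) = −36.7 m/s
|V_g| = √(u_g² + v_g²) = 37.6 m/s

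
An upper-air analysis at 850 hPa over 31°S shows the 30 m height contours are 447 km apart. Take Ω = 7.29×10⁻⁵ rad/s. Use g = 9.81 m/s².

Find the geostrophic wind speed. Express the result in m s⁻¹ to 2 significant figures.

8.8 m s⁻¹

Coriolis parameter at 31°S:
f = 2Ω sin φ = 2 × 7.29×10⁻⁵ × sin 31° = 7.51×10⁻⁵ s⁻¹
Height gradient: |∂Z/∂n| = 30 m / 447000 m = 6.71×10⁻⁵
On a pressure surface, geostrophic balance gives V_g = (g/f)|∂Z/∂n|:
V_g = 9.81 × 6.71×10⁻⁵ / 7.51×10⁻⁵ = 8.77 m/s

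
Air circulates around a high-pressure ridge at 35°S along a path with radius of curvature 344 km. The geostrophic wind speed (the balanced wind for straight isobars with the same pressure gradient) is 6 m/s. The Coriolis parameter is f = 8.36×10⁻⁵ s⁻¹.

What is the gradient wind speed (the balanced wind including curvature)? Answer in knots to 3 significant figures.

16.6 knots

Around a high, pressure-gradient force acts outward with centrifugal, so Coriolis balances both:
fV = (1/ρ)|∂P/∂n| + V²/R  →  V² − fR·V + fR·V_g = 0
With fR = 8.36×10⁻⁵ × 344×10³ m = 28.8 m/s:
V = [fR − √((fR)² − 4 fR V_g)]/2 = [28.8 − √(28.8² − 4×28.8×6)]/2 = 8.53 m/s
Supergeostrophic (V > V_g = 6 m/s), as expected around a high.
Converting: 8.53 m/s × 1.944 = 16.6 knots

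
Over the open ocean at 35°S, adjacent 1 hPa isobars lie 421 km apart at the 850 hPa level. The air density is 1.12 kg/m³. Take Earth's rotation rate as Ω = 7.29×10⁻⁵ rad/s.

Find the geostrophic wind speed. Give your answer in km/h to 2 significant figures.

9.1 km/h

Coriolis parameter at 35°S:
f = 2Ω sin φ = 2 × 7.29×10⁻⁵ × sin 35° = 8.36×10⁻⁵ s⁻¹
Pressure gradient: |∂P/∂n| = 100 Pa / 421000 m = 2.38×10⁻⁴ Pa/m
Geostrophic balance (pressure-gradient force = Coriolis force):
V_g = (1/(fρ)) |∂P/∂n| = 2.38×10⁻⁴ / (8.36×10⁻⁵ × 1.12) = 2.54 m/s
Converting: 2.54 m/s × 3.6 = 9.1 km/h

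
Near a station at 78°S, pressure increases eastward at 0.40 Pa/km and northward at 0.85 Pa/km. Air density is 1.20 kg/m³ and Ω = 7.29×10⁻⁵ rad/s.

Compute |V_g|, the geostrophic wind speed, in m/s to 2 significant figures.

5.5 m/s

Coriolis parameter at 78°S:
f = 2Ω sin φ = 2 × 7.29×10⁻⁵ × sin 78° = 1.43×10⁻⁴ s⁻¹
In the Southern Hemisphere f is negative: f = −1.43×10⁻⁴ s⁻¹.
Component geostrophic relations (x east, y north):
u_g = −(1/(fρ)) ∂P/∂y,  v_g = (1/(fρ)) ∂P/∂x
u_g = −(0.85×10⁻³)/(−1.43×10⁻⁴ × 1.20) = 4.97 m/s;  v_g = (0.40×10⁻³)/(−1.43×10⁻⁴ × 1.20) = −2.34 m/s
|V_g| = √(u_g² + v_g²) = 5.49 m/s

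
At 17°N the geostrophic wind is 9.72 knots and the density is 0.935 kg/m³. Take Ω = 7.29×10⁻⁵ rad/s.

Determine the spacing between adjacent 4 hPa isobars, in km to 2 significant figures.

2000 km

Coriolis parameter at 17°N:
f = 2Ω sin φ = 2 × 7.29×10⁻⁵ × sin 17° = 4.26×10⁻⁵ s⁻¹
Wind speed in SI: 9.72 knots = 5.00 m/s
Geostrophic balance rearranged: |∂P/∂n| = f ρ V_g
|∂P/∂n| = 4.26×10⁻⁵ × 0.935 × 5.00 = 1.99×10⁻⁴ Pa/m
Isobar spacing: Δn = ΔP/|∂P/∂n| = 400 Pa / 1.99×10⁻⁴ Pa/m = 2007017 m ≈ 2000 km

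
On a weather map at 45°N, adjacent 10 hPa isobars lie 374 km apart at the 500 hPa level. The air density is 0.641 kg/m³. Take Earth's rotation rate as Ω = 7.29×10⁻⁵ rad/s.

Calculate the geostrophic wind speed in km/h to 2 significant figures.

Coriolis parameter at 45°N:
f = 2Ω sin φ = 2 × 7.29×10⁻⁵ × sin 45° = 1.03×10⁻⁴ s⁻¹
Pressure gradient: |∂P/∂n| = 1000 Pa / 374000 m = 2.67×10⁻³ Pa/m
Geostrophic balance (pressure-gradient force = Coriolis force):
V_g = (1/(fρ)) |∂P/∂n| = 2.67×10⁻³ / (1.03×10⁻⁴ × 0.641) = 40.5 m/s
Converting: 40.5 m/s × 3.6 = 150 km/h

150 km/h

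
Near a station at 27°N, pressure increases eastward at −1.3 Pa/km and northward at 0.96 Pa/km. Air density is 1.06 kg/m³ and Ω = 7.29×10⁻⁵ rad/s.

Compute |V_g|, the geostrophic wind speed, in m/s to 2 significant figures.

Coriolis parameter at 27°N:
f = 2Ω sin φ = 2 × 7.29×10⁻⁵ × sin 27° = 6.62×10⁻⁵ s⁻¹
Component geostrophic relations (x east, y north):
u_g = −(1/(fρ)) ∂P/∂y,  v_g = (1/(fρ)) ∂P/∂x
u_g = −(0.96×10⁻³)/(6.62×10⁻⁵ × 1.06) = −13.7 m/s;  v_g = (−1.3×10⁻³)/(6.62×10⁻⁵ × 1.06) = −18.5 m/s
|V_g| = √(u_g² + v_g²) = 23.0 m/s

23 m/s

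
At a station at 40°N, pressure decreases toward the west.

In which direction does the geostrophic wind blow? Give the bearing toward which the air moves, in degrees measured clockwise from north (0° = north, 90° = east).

000°

The pressure-gradient force points toward the west (bearing 270°).
Geostrophic balance: in the Northern Hemisphere the Coriolis force deflects motion to the right, so the geostrophic wind blows 90° to the right of the pressure-gradient force (low pressure on the left).
Rotating 270° by 90° clockwise gives 000° — the wind blows toward the north.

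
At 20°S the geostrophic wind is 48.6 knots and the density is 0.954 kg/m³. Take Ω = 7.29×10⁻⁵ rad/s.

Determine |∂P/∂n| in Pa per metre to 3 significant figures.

1.19×10⁻³ Pa/m

Coriolis parameter at 20°S:
f = 2Ω sin φ = 2 × 7.29×10⁻⁵ × sin 20° = 4.99×10⁻⁵ s⁻¹
Wind speed in SI: 48.6 knots = 25.0 m/s
Geostrophic balance rearranged: |∂P/∂n| = f ρ V_g
|∂P/∂n| = 4.99×10⁻⁵ × 0.954 × 25.0 = 1.19×10⁻³ Pa/m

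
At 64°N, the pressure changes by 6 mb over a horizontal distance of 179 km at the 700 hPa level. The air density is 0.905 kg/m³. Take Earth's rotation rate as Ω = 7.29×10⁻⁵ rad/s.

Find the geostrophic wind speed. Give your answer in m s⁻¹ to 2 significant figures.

28 m s⁻¹

Coriolis parameter at 64°N:
f = 2Ω sin φ = 2 × 7.29×10⁻⁵ × sin 64° = 1.31×10⁻⁴ s⁻¹
Pressure gradient: |∂P/∂n| = 600 Pa / 179000 m = 3.35×10⁻³ Pa/m
Geostrophic balance (pressure-gradient force = Coriolis force):
V_g = (1/(fρ)) |∂P/∂n| = 3.35×10⁻³ / (1.31×10⁻⁴ × 0.905) = 28.3 m/s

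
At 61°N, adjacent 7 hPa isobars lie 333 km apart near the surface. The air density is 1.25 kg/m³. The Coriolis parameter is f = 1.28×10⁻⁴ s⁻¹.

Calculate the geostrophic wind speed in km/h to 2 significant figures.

47 km/h

Pressure gradient: |∂P/∂n| = 700 Pa / 333000 m = 2.10×10⁻³ Pa/m
Geostrophic balance (pressure-gradient force = Coriolis force):
V_g = (1/(fρ)) |∂P/∂n| = 2.10×10⁻³ / (1.28×10⁻⁴ × 1.25) = 13.1 m/s
Converting: 13.1 m/s × 3.6 = 47 km/h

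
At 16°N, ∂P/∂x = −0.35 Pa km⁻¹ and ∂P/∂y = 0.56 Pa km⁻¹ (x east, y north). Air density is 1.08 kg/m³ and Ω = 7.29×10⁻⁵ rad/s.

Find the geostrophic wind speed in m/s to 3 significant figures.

15.2 m/s

Coriolis parameter at 16°N:
f = 2Ω sin φ = 2 × 7.29×10⁻⁵ × sin 16° = 4.02×10⁻⁵ s⁻¹
Component geostrophic relations (x east, y north):
u_g = −(1/(fρ)) ∂P/∂y,  v_g = (1/(fρ)) ∂P/∂x
u_g = −(0.56×10⁻³)/(4.02×10⁻⁵ × 1.08) = −12.9 m/s;  v_g = (−0.35×10⁻³)/(4.02×10⁻⁵ × 1.08) = −8.06 m/s
|V_g| = √(u_g² + v_g²) = 15.2 m/s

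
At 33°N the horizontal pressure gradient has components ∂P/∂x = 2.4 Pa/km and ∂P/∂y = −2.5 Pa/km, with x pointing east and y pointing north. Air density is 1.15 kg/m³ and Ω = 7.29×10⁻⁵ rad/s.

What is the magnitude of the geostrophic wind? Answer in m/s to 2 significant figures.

Coriolis parameter at 33°N:
f = 2Ω sin φ = 2 × 7.29×10⁻⁵ × sin 33° = 7.94×10⁻⁵ s⁻¹
Component geostrophic relations (x east, y north):
u_g = −(1/(fρ)) ∂P/∂y,  v_g = (1/(fρ)) ∂P/∂x
u_g = −(−2.5×10⁻³)/(7.94×10⁻⁵ × 1.15) = 27.4 m/s;  v_g = (2.4×10⁻³)/(7.94×10⁻⁵ × 1.15) = 26.3 m/s
|V_g| = √(u_g² + v_g²) = 37.9 m/s

38 m/s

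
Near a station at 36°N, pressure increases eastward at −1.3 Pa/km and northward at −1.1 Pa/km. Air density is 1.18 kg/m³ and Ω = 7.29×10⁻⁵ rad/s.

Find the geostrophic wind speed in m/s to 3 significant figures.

16.8 m/s

Coriolis parameter at 36°N:
f = 2Ω sin φ = 2 × 7.29×10⁻⁵ × sin 36° = 8.57×10⁻⁵ s⁻¹
Component geostrophic relations (x east, y north):
u_g = −(1/(fρ)) ∂P/∂y,  v_g = (1/(fρ)) ∂P/∂x
u_g = −(−1.1×10⁻³)/(8.57×10⁻⁵ × 1.18) = 10.9 m/s;  v_g = (−1.3×10⁻³)/(8.57×10⁻⁵ × 1.18) = −12.9 m/s
|V_g| = √(u_g² + v_g²) = 16.8 m/s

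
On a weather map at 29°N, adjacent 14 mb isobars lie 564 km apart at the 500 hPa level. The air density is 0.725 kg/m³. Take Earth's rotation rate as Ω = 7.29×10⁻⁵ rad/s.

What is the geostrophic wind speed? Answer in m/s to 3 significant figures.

48.4 m/s

Coriolis parameter at 29°N:
f = 2Ω sin φ = 2 × 7.29×10⁻⁵ × sin 29° = 7.07×10⁻⁵ s⁻¹
Pressure gradient: |∂P/∂n| = 1400 Pa / 564000 m = 2.48×10⁻³ Pa/m
Geostrophic balance (pressure-gradient force = Coriolis force):
V_g = (1/(fρ)) |∂P/∂n| = 2.48×10⁻³ / (7.07×10⁻⁵ × 0.725) = 48.4 m/s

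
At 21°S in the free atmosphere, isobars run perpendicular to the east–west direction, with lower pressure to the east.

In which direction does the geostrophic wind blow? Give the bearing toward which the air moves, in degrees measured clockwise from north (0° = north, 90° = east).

The pressure-gradient force points toward the east (bearing 090°).
Geostrophic balance: in the Southern Hemisphere the Coriolis force deflects motion to the left, so the geostrophic wind blows 90° to the left of the pressure-gradient force (low pressure on the right).
Rotating 090° by 90° counterclockwise gives 000° — the wind blows toward the north.

000°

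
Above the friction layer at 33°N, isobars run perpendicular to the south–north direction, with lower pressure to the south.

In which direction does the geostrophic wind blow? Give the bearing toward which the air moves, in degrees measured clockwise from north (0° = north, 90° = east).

The pressure-gradient force points toward the south (bearing 180°).
Geostrophic balance: in the Northern Hemisphere the Coriolis force deflects motion to the right, so the geostrophic wind blows 90° to the right of the pressure-gradient force (low pressure on the left).
Rotating 180° by 90° clockwise gives 270° — the wind blows toward the west.

270°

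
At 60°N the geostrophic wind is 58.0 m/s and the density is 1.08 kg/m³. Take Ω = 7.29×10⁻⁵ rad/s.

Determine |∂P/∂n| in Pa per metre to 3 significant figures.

Coriolis parameter at 60°N:
f = 2Ω sin φ = 2 × 7.29×10⁻⁵ × sin 60° = 1.26×10⁻⁴ s⁻¹
Geostrophic balance rearranged: |∂P/∂n| = f ρ V_g
|∂P/∂n| = 1.26×10⁻⁴ × 1.08 × 58.0 = 7.91×10⁻³ Pa/m

7.91×10⁻³ Pa/m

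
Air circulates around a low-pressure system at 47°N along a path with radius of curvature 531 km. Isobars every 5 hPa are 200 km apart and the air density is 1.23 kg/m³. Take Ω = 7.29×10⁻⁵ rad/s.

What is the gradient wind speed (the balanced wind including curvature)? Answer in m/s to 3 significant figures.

15.1 m/s

Coriolis parameter at 47°N:
f = 2Ω sin φ = 2 × 7.29×10⁻⁵ × sin 47° = 1.07×10⁻⁴ s⁻¹
Pressure gradient: |∂P/∂n| = 500 Pa / 200000 m = 2.50×10⁻³ Pa/m
Geostrophic speed: V_g = |∂P/∂n|/(fρ) = 2.50×10⁻³/(1.07×10⁻⁴ × 1.23) = 19.1 m/s
Around a low, centrifugal force acts outward with Coriolis, so pressure-gradient force balances both:
(1/ρ)|∂P/∂n| = fV + V²/R  →  V² + fR·V − fR·V_g = 0
With fR = 1.07×10⁻⁴ × 531×10³ m = 56.6 m/s:
V = [−fR + √((fR)² + 4 fR V_g)]/2 = [−56.6 + √(56.6² + 4×56.6×19.1)]/2 = 15.1 m/s
Subgeostrophic (V < V_g = 19.1 m/s), as expected around a low.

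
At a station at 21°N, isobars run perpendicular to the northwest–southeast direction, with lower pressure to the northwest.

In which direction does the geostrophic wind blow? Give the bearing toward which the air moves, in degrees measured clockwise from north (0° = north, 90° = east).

The pressure-gradient force points toward the northwest (bearing 315°).
Geostrophic balance: in the Northern Hemisphere the Coriolis force deflects motion to the right, so the geostrophic wind blows 90° to the right of the pressure-gradient force (low pressure on the left).
Rotating 315° by 90° clockwise gives 045° — the wind blows toward the northeast.

045°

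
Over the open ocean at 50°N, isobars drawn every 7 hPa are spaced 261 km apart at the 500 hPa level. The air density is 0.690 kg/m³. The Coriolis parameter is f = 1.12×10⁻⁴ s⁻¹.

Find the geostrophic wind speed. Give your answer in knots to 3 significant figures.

Pressure gradient: |∂P/∂n| = 700 Pa / 261000 m = 2.68×10⁻³ Pa/m
Geostrophic balance (pressure-gradient force = Coriolis force):
V_g = (1/(fρ)) |∂P/∂n| = 2.68×10⁻³ / (1.12×10⁻⁴ × 0.690) = 34.7 m/s
Converting: 34.7 m/s × 1.944 = 67.5 knots

67.5 knots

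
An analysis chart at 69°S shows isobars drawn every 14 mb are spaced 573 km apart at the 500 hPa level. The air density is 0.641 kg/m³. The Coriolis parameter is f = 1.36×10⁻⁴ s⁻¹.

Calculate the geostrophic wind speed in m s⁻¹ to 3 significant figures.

28.0 m s⁻¹

Pressure gradient: |∂P/∂n| = 1400 Pa / 573000 m = 2.44×10⁻³ Pa/m
Geostrophic balance (pressure-gradient force = Coriolis force):
V_g = (1/(fρ)) |∂P/∂n| = 2.44×10⁻³ / (1.36×10⁻⁴ × 0.641) = 28.0 m/s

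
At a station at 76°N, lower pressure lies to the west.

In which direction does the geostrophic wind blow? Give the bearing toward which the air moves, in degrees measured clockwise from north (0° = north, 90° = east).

000°

The pressure-gradient force points toward the west (bearing 270°).
Geostrophic balance: in the Northern Hemisphere the Coriolis force deflects motion to the right, so the geostrophic wind blows 90° to the right of the pressure-gradient force (low pressure on the left).
Rotating 270° by 90° clockwise gives 000° — the wind blows toward the north.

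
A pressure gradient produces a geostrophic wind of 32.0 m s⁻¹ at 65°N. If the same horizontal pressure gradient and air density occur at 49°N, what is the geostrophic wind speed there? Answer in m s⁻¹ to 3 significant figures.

38.4 m s⁻¹

With the same pressure gradient and density, V_g ∝ 1/f ∝ 1/sin φ.
V₂ = V₁ · sin φ₁ / sin φ₂ = 32.0 × sin 65° / sin 49°
V₂ = 32.0 × 0.9063/0.7547 = 38.4 m s⁻¹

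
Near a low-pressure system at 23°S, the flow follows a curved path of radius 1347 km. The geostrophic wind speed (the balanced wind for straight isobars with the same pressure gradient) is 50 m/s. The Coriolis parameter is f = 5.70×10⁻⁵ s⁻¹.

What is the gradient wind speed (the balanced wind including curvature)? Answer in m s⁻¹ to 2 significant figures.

Around a low, centrifugal force acts outward with Coriolis, so pressure-gradient force balances both:
(1/ρ)|∂P/∂n| = fV + V²/R  →  V² + fR·V − fR·V_g = 0
With fR = 5.70×10⁻⁵ × 1347×10³ m = 76.8 m/s:
V = [−fR + √((fR)² + 4 fR V_g)]/2 = [−76.8 + √(76.8² + 4×76.8×50)]/2 = 34.5 m/s
Subgeostrophic (V < V_g = 50 m/s), as expected around a low.

34 m s⁻¹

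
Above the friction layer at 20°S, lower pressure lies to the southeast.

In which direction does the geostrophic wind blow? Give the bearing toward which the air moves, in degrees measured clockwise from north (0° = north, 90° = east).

045°

The pressure-gradient force points toward the southeast (bearing 135°).
Geostrophic balance: in the Southern Hemisphere the Coriolis force deflects motion to the left, so the geostrophic wind blows 90° to the left of the pressure-gradient force (low pressure on the right).
Rotating 135° by 90° counterclockwise gives 045° — the wind blows toward the northeast.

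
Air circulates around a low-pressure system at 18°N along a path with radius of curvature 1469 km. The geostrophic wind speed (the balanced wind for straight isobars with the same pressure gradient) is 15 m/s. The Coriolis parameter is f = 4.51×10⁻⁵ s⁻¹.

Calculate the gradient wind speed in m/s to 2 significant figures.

13 m/s

Around a low, centrifugal force acts outward with Coriolis, so pressure-gradient force balances both:
(1/ρ)|∂P/∂n| = fV + V²/R  →  V² + fR·V − fR·V_g = 0
With fR = 4.51×10⁻⁵ × 1469×10³ m = 66.3 m/s:
V = [−fR + √((fR)² + 4 fR V_g)]/2 = [−66.3 + √(66.3² + 4×66.3×15)]/2 = 12.6 m/s
Subgeostrophic (V < V_g = 15 m/s), as expected around a low.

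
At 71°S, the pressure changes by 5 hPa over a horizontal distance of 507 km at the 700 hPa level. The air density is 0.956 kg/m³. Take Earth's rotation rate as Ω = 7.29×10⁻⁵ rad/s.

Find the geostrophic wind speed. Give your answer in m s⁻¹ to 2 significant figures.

7.5 m s⁻¹

Coriolis parameter at 71°S:
f = 2Ω sin φ = 2 × 7.29×10⁻⁵ × sin 71° = 1.38×10⁻⁴ s⁻¹
Pressure gradient: |∂P/∂n| = 500 Pa / 507000 m = 9.86×10⁻⁴ Pa/m
Geostrophic balance (pressure-gradient force = Coriolis force):
V_g = (1/(fρ)) |∂P/∂n| = 9.86×10⁻⁴ / (1.38×10⁻⁴ × 0.956) = 7.48 m/s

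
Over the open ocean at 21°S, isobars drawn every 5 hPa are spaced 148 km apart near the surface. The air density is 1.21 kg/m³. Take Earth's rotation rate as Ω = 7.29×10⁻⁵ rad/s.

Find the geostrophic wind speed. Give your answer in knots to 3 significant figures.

104 knots

Coriolis parameter at 21°S:
f = 2Ω sin φ = 2 × 7.29×10⁻⁵ × sin 21° = 5.23×10⁻⁵ s⁻¹
Pressure gradient: |∂P/∂n| = 500 Pa / 148000 m = 3.38×10⁻³ Pa/m
Geostrophic balance (pressure-gradient force = Coriolis force):
V_g = (1/(fρ)) |∂P/∂n| = 3.38×10⁻³ / (5.23×10⁻⁵ × 1.21) = 53.4 m/s
Converting: 53.4 m/s × 1.944 = 104 knots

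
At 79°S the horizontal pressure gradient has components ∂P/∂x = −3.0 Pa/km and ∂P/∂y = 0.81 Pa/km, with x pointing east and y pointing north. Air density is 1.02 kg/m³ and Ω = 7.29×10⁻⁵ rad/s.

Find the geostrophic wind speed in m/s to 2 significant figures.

Coriolis parameter at 79°S:
f = 2Ω sin φ = 2 × 7.29×10⁻⁵ × sin 79° = 1.43×10⁻⁴ s⁻¹
In the Southern Hemisphere f is negative: f = −1.43×10⁻⁴ s⁻¹.
Component geostrophic relations (x east, y north):
u_g = −(1/(fρ)) ∂P/∂y,  v_g = (1/(fρ)) ∂P/∂x
u_g = −(0.81×10⁻³)/(−1.43×10⁻⁴ × 1.02) = 5.55 m/s;  v_g = (−3.0×10⁻³)/(−1.43×10⁻⁴ × 1.02) = 20.6 m/s
|V_g| = √(u_g² + v_g²) = 21.3 m/s

21 m/s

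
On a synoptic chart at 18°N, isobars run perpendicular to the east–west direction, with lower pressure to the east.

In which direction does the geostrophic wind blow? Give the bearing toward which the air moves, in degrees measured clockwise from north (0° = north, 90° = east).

The pressure-gradient force points toward the east (bearing 090°).
Geostrophic balance: in the Northern Hemisphere the Coriolis force deflects motion to the right, so the geostrophic wind blows 90° to the right of the pressure-gradient force (low pressure on the left).
Rotating 090° by 90° clockwise gives 180° — the wind blows toward the south.

180°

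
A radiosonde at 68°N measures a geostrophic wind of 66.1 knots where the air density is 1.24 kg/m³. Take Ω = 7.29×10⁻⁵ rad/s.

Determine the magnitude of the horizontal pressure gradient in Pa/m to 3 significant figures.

5.70×10⁻³ Pa/m

Coriolis parameter at 68°N:
f = 2Ω sin φ = 2 × 7.29×10⁻⁵ × sin 68° = 1.35×10⁻⁴ s⁻¹
Wind speed in SI: 66.1 knots = 34.0 m/s
Geostrophic balance rearranged: |∂P/∂n| = f ρ V_g
|∂P/∂n| = 1.35×10⁻⁴ × 1.24 × 34.0 = 5.70×10⁻³ Pa/m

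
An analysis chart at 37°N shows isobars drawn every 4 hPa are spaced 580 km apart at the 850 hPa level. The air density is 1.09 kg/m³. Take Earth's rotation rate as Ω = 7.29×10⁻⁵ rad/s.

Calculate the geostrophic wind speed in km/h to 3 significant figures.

Coriolis parameter at 37°N:
f = 2Ω sin φ = 2 × 7.29×10⁻⁵ × sin 37° = 8.77×10⁻⁵ s⁻¹
Pressure gradient: |∂P/∂n| = 400 Pa / 580000 m = 6.90×10⁻⁴ Pa/m
Geostrophic balance (pressure-gradient force = Coriolis force):
V_g = (1/(fρ)) |∂P/∂n| = 6.90×10⁻⁴ / (8.77×10⁻⁵ × 1.09) = 7.21 m/s
Converting: 7.21 m/s × 3.6 = 26.0 km/h

26.0 km/h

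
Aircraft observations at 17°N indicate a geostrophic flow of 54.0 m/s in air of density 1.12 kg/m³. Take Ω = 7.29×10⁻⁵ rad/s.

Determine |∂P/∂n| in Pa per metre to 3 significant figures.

2.58×10⁻³ Pa/m

Coriolis parameter at 17°N:
f = 2Ω sin φ = 2 × 7.29×10⁻⁵ × sin 17° = 4.26×10⁻⁵ s⁻¹
Geostrophic balance rearranged: |∂P/∂n| = f ρ V_g
|∂P/∂n| = 4.26×10⁻⁵ × 1.12 × 54.0 = 2.58×10⁻³ Pa/m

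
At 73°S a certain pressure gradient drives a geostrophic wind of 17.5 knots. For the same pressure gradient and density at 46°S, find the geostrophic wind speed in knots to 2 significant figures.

With the same pressure gradient and density, V_g ∝ 1/f ∝ 1/sin φ.
V₂ = V₁ · sin φ₁ / sin φ₂ = 17.5 × sin 73° / sin 46°
V₂ = 17.5 × 0.9563/0.7193 = 23 knots

23 knots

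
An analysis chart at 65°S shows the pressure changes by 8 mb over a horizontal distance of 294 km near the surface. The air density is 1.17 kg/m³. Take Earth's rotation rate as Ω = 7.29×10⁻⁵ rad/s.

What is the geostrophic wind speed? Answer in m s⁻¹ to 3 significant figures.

17.6 m s⁻¹

Coriolis parameter at 65°S:
f = 2Ω sin φ = 2 × 7.29×10⁻⁵ × sin 65° = 1.32×10⁻⁴ s⁻¹
Pressure gradient: |∂P/∂n| = 800 Pa / 294000 m = 2.72×10⁻³ Pa/m
Geostrophic balance (pressure-gradient force = Coriolis force):
V_g = (1/(fρ)) |∂P/∂n| = 2.72×10⁻³ / (1.32×10⁻⁴ × 1.17) = 17.6 m/s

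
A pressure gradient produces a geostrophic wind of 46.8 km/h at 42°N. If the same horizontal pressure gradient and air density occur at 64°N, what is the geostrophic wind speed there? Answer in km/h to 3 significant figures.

With the same pressure gradient and density, V_g ∝ 1/f ∝ 1/sin φ.
V₂ = V₁ · sin φ₁ / sin φ₂ = 46.8 × sin 42° / sin 64°
V₂ = 46.8 × 0.6691/0.8988 = 34.8 km/h

34.8 km/h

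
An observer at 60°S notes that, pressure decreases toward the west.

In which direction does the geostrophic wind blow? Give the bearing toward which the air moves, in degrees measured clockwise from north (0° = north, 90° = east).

180°

The pressure-gradient force points toward the west (bearing 270°).
Geostrophic balance: in the Southern Hemisphere the Coriolis force deflects motion to the left, so the geostrophic wind blows 90° to the left of the pressure-gradient force (low pressure on the right).
Rotating 270° by 90° counterclockwise gives 180° — the wind blows toward the south.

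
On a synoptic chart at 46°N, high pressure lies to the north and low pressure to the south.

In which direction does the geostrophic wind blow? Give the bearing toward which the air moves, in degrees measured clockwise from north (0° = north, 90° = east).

The pressure-gradient force points toward the south (bearing 180°).
Geostrophic balance: in the Northern Hemisphere the Coriolis force deflects motion to the right, so the geostrophic wind blows 90° to the right of the pressure-gradient force (low pressure on the left).
Rotating 180° by 90° clockwise gives 270° — the wind blows toward the west.

270°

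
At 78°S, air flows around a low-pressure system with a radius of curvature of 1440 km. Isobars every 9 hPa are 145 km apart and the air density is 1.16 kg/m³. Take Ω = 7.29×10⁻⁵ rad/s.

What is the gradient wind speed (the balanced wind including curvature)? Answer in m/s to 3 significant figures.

32.4 m/s

Coriolis parameter at 78°S:
f = 2Ω sin φ = 2 × 7.29×10⁻⁵ × sin 78° = 1.43×10⁻⁴ s⁻¹
Pressure gradient: |∂P/∂n| = 900 Pa / 145000 m = 6.21×10⁻³ Pa/m
Geostrophic speed: V_g = |∂P/∂n|/(fρ) = 6.21×10⁻³/(1.43×10⁻⁴ × 1.16) = 37.5 m/s
Around a low, centrifugal force acts outward with Coriolis, so pressure-gradient force balances both:
(1/ρ)|∂P/∂n| = fV + V²/R  →  V² + fR·V − fR·V_g = 0
With fR = 1.43×10⁻⁴ × 1440×10³ m = 205 m/s:
V = [−fR + √((fR)² + 4 fR V_g)]/2 = [−205 + √(205² + 4×205×37.5)]/2 = 32.4 m/s
Subgeostrophic (V < V_g = 37.5 m/s), as expected around a low.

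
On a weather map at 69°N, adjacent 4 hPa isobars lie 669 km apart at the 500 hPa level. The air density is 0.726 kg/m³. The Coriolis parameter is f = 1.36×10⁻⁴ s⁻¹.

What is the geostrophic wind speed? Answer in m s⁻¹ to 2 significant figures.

Pressure gradient: |∂P/∂n| = 400 Pa / 669000 m = 5.98×10⁻⁴ Pa/m
Geostrophic balance (pressure-gradient force = Coriolis force):
V_g = (1/(fρ)) |∂P/∂n| = 5.98×10⁻⁴ / (1.36×10⁻⁴ × 0.726) = 6.06 m/s

6.1 m s⁻¹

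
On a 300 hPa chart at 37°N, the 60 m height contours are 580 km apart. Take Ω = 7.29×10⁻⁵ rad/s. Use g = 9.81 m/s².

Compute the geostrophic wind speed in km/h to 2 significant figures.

42 km/h

Coriolis parameter at 37°N:
f = 2Ω sin φ = 2 × 7.29×10⁻⁵ × sin 37° = 8.77×10⁻⁵ s⁻¹
Height gradient: |∂Z/∂n| = 60 m / 580000 m = 1.03×10⁻⁴
On a pressure surface, geostrophic balance gives V_g = (g/f)|∂Z/∂n|:
V_g = 9.81 × 1.03×10⁻⁴ / 8.77×10⁻⁵ = 11.6 m/s
Converting: 11.6 m/s × 3.6 = 42 km/h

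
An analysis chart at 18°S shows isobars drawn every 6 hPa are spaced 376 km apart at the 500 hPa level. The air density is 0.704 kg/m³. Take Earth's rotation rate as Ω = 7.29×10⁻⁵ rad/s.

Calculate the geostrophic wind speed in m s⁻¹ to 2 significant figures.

Coriolis parameter at 18°S:
f = 2Ω sin φ = 2 × 7.29×10⁻⁵ × sin 18° = 4.51×10⁻⁵ s⁻¹
Pressure gradient: |∂P/∂n| = 600 Pa / 376000 m = 1.60×10⁻³ Pa/m
Geostrophic balance (pressure-gradient force = Coriolis force):
V_g = (1/(fρ)) |∂P/∂n| = 1.60×10⁻³ / (4.51×10⁻⁵ × 0.704) = 50.3 m/s

50 m s⁻¹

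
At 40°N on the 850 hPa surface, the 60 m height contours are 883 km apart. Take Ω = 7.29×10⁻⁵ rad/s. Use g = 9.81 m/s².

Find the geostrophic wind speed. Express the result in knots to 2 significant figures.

Coriolis parameter at 40°N:
f = 2Ω sin φ = 2 × 7.29×10⁻⁵ × sin 40° = 9.37×10⁻⁵ s⁻¹
Height gradient: |∂Z/∂n| = 60 m / 883000 m = 6.80×10⁻⁵
On a pressure surface, geostrophic balance gives V_g = (g/f)|∂Z/∂n|:
V_g = 9.81 × 6.80×10⁻⁵ / 9.37×10⁻⁵ = 7.11 m/s
Converting: 7.11 m/s × 1.944 = 14 knots

14 knots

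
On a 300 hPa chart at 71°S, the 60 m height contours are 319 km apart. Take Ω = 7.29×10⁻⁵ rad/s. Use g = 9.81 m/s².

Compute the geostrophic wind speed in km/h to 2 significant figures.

48 km/h

Coriolis parameter at 71°S:
f = 2Ω sin φ = 2 × 7.29×10⁻⁵ × sin 71° = 1.38×10⁻⁴ s⁻¹
Height gradient: |∂Z/∂n| = 60 m / 319000 m = 1.88×10⁻⁴
On a pressure surface, geostrophic balance gives V_g = (g/f)|∂Z/∂n|:
V_g = 9.81 × 1.88×10⁻⁴ / 1.38×10⁻⁴ = 13.4 m/s
Converting: 13.4 m/s × 3.6 = 48 km/h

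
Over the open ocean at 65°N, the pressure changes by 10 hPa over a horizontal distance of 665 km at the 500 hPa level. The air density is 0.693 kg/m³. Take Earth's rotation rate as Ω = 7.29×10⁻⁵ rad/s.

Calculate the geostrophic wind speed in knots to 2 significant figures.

32 knots

Coriolis parameter at 65°N:
f = 2Ω sin φ = 2 × 7.29×10⁻⁵ × sin 65° = 1.32×10⁻⁴ s⁻¹
Pressure gradient: |∂P/∂n| = 1000 Pa / 665000 m = 1.50×10⁻³ Pa/m
Geostrophic balance (pressure-gradient force = Coriolis force):
V_g = (1/(fρ)) |∂P/∂n| = 1.50×10⁻³ / (1.32×10⁻⁴ × 0.693) = 16.4 m/s
Converting: 16.4 m/s × 1.944 = 32 knots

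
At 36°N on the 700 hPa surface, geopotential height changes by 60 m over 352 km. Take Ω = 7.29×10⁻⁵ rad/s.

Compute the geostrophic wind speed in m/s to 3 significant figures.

19.5 m/s

Coriolis parameter at 36°N:
f = 2Ω sin φ = 2 × 7.29×10⁻⁵ × sin 36° = 8.57×10⁻⁵ s⁻¹
Height gradient: |∂Z/∂n| = 60 m / 352000 m = 1.70×10⁻⁴
On a pressure surface, geostrophic balance gives V_g = (g/f)|∂Z/∂n|:
V_g = 9.81 × 1.70×10⁻⁴ / 8.57×10⁻⁵ = 19.5 m/s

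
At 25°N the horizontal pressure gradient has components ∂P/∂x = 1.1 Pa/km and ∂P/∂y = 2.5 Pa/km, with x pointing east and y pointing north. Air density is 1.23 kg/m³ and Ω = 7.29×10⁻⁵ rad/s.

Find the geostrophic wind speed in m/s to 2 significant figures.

36 m/s

Coriolis parameter at 25°N:
f = 2Ω sin φ = 2 × 7.29×10⁻⁵ × sin 25° = 6.16×10⁻⁵ s⁻¹
Component geostrophic relations (x east, y north):
u_g = −(1/(fρ)) ∂P/∂y,  v_g = (1/(fρ)) ∂P/∂x
u_g = −(2.5×10⁻³)/(6.16×10⁻⁵ × 1.23) = −33.0 m/s;  v_g = (1.1×10⁻³)/(6.16×10⁻⁵ × 1.23) = 14.5 m/s
|V_g| = √(u_g² + v_g²) = 36.0 m/s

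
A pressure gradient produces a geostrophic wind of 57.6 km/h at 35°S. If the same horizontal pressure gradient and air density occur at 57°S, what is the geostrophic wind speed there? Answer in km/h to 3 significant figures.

39.4 km/h

With the same pressure gradient and density, V_g ∝ 1/f ∝ 1/sin φ.
V₂ = V₁ · sin φ₁ / sin φ₂ = 57.6 × sin 35° / sin 57°
V₂ = 57.6 × 0.5736/0.8387 = 39.4 km/h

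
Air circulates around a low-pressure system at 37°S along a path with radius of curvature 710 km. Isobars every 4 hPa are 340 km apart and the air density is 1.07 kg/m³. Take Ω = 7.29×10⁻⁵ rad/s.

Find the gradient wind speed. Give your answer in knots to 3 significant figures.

Coriolis parameter at 37°S:
f = 2Ω sin φ = 2 × 7.29×10⁻⁵ × sin 37° = 8.77×10⁻⁵ s⁻¹
Pressure gradient: |∂P/∂n| = 400 Pa / 340000 m = 1.18×10⁻³ Pa/m
Geostrophic speed: V_g = |∂P/∂n|/(fρ) = 1.18×10⁻³/(8.77×10⁻⁵ × 1.07) = 12.5 m/s
Around a low, centrifugal force acts outward with Coriolis, so pressure-gradient force balances both:
(1/ρ)|∂P/∂n| = fV + V²/R  →  V² + fR·V − fR·V_g = 0
With fR = 8.77×10⁻⁵ × 710×10³ m = 62.3 m/s:
V = [−fR + √((fR)² + 4 fR V_g)]/2 = [−62.3 + √(62.3² + 4×62.3×12.5)]/2 = 10.7 m/s
Subgeostrophic (V < V_g = 12.5 m/s), as expected around a low.
Converting: 10.7 m/s × 1.944 = 20.8 knots

20.8 knots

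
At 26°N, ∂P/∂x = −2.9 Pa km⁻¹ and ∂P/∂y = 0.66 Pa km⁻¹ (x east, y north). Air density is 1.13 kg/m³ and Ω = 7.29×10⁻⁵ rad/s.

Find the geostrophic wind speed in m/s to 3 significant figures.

41.2 m/s

Coriolis parameter at 26°N:
f = 2Ω sin φ = 2 × 7.29×10⁻⁵ × sin 26° = 6.39×10⁻⁵ s⁻¹
Component geostrophic relations (x east, y north):
u_g = −(1/(fρ)) ∂P/∂y,  v_g = (1/(fρ)) ∂P/∂x
u_g = −(0.66×10⁻³)/(6.39×10⁻⁵ × 1.13) = −9.14 m/s;  v_g = (−2.9×10⁻³)/(6.39×10⁻⁵ × 1.13) = −40.2 m/s
|V_g| = √(u_g² + v_g²) = 41.2 m/s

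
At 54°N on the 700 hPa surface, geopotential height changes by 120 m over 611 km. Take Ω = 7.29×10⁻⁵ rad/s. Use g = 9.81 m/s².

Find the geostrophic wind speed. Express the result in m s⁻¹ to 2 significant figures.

Coriolis parameter at 54°N:
f = 2Ω sin φ = 2 × 7.29×10⁻⁵ × sin 54° = 1.18×10⁻⁴ s⁻¹
Height gradient: |∂Z/∂n| = 120 m / 611000 m = 1.96×10⁻⁴
On a pressure surface, geostrophic balance gives V_g = (g/f)|∂Z/∂n|:
V_g = 9.81 × 1.96×10⁻⁴ / 1.18×10⁻⁴ = 16.3 m/s

16 m s⁻¹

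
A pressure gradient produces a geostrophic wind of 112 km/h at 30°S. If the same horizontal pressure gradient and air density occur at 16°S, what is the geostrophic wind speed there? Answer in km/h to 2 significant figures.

200 km/h

With the same pressure gradient and density, V_g ∝ 1/f ∝ 1/sin φ.
V₂ = V₁ · sin φ₁ / sin φ₂ = 112 × sin 30° / sin 16°
V₂ = 112 × 0.5000/0.2756 = 200 km/h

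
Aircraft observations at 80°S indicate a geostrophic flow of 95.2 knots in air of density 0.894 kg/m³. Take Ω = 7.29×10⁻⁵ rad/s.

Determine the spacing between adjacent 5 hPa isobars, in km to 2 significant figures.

Coriolis parameter at 80°S:
f = 2Ω sin φ = 2 × 7.29×10⁻⁵ × sin 80° = 1.44×10⁻⁴ s⁻¹
Wind speed in SI: 95.2 knots = 49.0 m/s
Geostrophic balance rearranged: |∂P/∂n| = f ρ V_g
|∂P/∂n| = 1.44×10⁻⁴ × 0.894 × 49.0 = 6.29×10⁻³ Pa/m
Isobar spacing: Δn = ΔP/|∂P/∂n| = 500 Pa / 6.29×10⁻³ Pa/m = 79533 m ≈ 80 km

80 km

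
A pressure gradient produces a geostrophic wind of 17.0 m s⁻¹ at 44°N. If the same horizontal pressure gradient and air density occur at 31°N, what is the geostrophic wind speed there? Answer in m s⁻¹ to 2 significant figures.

With the same pressure gradient and density, V_g ∝ 1/f ∝ 1/sin φ.
V₂ = V₁ · sin φ₁ / sin φ₂ = 17.0 × sin 44° / sin 31°
V₂ = 17.0 × 0.6947/0.5150 = 23 m s⁻¹

23 m s⁻¹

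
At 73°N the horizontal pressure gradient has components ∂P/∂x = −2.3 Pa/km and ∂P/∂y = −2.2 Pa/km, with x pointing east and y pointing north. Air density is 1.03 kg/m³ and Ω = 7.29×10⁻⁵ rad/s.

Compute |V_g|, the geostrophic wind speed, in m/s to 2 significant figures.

Coriolis parameter at 73°N:
f = 2Ω sin φ = 2 × 7.29×10⁻⁵ × sin 73° = 1.39×10⁻⁴ s⁻¹
Component geostrophic relations (x east, y north):
u_g = −(1/(fρ)) ∂P/∂y,  v_g = (1/(fρ)) ∂P/∂x
u_g = −(−2.2×10⁻³)/(1.39×10⁻⁴ × 1.03) = 15.3 m/s;  v_g = (−2.3×10⁻³)/(1.39×10⁻⁴ × 1.03) = −16.0 m/s
|V_g| = √(u_g² + v_g²) = 22.2 m/s

22 m/s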